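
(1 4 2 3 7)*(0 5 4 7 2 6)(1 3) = (0 5 4 6)(1 7 3 2)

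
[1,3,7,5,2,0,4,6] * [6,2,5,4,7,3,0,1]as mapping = [0→2,1→4,2→1,3→3,4→5,5→6,6→7,7→0]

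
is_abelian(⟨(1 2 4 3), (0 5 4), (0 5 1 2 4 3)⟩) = no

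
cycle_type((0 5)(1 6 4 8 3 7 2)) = 2.7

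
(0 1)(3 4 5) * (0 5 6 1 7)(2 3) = (0 7)(1 5 2 3 4 6)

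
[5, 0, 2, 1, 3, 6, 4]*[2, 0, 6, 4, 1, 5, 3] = [5, 2, 6, 0, 4, 3, 1]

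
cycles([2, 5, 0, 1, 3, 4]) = (0 2)(1 5 4 3)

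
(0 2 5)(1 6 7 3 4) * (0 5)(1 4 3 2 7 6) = (0 7 2)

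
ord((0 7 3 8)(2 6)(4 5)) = 4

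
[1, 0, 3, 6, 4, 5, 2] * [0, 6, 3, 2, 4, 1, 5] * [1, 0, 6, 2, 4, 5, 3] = [3, 1, 6, 5, 4, 0, 2]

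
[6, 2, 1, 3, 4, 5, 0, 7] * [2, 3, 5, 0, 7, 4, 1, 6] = [1, 5, 3, 0, 7, 4, 2, 6]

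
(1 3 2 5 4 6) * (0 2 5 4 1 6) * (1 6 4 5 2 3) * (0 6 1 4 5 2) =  (0 3)(1 4 6 5)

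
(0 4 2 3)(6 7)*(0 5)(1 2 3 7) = (0 4 3 5)(1 2 7 6)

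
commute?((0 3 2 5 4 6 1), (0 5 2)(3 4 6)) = no:(0 3 2 5 4 6 1) * (0 5 2)(3 4 6) = (0 4 3)(1 5 6), (0 5 2)(3 4 6) * (0 3 2 5 4 6 1) = (0 4 1)(2 3 6)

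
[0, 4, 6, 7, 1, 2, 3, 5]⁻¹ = [0, 4, 5, 6, 1, 7, 2, 3]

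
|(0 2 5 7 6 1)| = 6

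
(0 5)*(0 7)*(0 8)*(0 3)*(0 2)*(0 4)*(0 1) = (0 5 7 8 3 2 4 1)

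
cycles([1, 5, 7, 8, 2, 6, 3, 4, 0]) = (0 1 5 6 3 8)(2 7 4)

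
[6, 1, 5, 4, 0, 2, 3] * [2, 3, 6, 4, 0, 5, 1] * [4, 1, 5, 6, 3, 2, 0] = [1, 6, 2, 4, 5, 0, 3]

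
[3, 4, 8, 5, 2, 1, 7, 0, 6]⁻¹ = [7, 5, 4, 0, 1, 3, 8, 6, 2]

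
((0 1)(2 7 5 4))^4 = ()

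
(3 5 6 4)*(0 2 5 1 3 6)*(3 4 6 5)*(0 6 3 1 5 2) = (1 4 2)(3 5 6)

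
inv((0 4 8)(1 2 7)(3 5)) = (0 8 4)(1 7 2)(3 5)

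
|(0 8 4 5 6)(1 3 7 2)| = 20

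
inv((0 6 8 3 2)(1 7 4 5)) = (0 2 3 8 6)(1 5 4 7)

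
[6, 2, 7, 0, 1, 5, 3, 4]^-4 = [3, 1, 2, 6, 4, 5, 0, 7]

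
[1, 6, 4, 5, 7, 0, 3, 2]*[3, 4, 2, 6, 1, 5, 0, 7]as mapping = [0→4, 1→0, 2→1, 3→5, 4→7, 5→3, 6→6, 7→2]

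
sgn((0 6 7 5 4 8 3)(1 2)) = -1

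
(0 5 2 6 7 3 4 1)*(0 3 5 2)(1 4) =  (0 2 6 7 5)(1 3)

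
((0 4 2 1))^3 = (0 1 2 4)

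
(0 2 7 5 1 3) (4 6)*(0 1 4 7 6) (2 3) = (0 3 1 2 6 7 5 4) 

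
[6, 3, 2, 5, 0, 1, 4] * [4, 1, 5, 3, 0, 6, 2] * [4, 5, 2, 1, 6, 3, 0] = [2, 1, 3, 0, 6, 5, 4]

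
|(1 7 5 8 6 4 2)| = 7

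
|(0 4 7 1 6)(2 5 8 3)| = 20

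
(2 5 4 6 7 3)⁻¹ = (2 3 7 6 4 5)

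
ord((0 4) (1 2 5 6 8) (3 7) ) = 10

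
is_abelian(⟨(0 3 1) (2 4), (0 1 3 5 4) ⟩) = no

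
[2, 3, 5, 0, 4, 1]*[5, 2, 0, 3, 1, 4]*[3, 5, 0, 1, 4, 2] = [3, 1, 4, 2, 5, 0]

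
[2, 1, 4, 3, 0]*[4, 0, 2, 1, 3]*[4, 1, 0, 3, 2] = [0, 4, 3, 1, 2]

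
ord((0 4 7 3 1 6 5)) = 7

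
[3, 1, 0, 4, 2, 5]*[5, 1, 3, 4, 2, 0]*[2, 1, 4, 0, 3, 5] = [3, 1, 5, 4, 0, 2] 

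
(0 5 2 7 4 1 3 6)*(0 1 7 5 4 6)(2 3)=(0 4 7 6 1 2 5 3)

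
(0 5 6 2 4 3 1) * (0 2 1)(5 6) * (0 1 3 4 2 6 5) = (0 5)(1 6 3)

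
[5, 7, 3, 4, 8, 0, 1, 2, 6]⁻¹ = [5, 6, 7, 2, 3, 0, 8, 1, 4]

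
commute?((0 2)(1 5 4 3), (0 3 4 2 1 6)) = no:(0 2)(1 5 4 3)*(0 3 4 2 1 6) = (0 1 5 2 3 6), (0 3 4 2 1 6)*(0 2)(1 5 4 3) = (0 1 6 2 5 4)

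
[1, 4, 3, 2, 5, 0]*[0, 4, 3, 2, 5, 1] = [4, 5, 2, 3, 1, 0]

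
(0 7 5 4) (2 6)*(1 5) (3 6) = (0 7 1 5 4) (2 3 6) 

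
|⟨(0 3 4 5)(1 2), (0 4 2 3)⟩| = 720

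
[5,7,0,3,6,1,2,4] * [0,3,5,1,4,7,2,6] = [7,6,0,1,2,3,5,4]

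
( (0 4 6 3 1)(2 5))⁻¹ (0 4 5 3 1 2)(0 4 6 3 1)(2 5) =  (0 5 4 6 2 1)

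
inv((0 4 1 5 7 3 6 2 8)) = (0 8 2 6 3 7 5 1 4)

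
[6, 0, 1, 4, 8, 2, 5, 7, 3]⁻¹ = [1, 2, 5, 8, 3, 6, 0, 7, 4]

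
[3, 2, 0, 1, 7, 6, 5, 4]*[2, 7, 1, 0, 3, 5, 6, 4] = [0, 1, 2, 7, 4, 6, 5, 3]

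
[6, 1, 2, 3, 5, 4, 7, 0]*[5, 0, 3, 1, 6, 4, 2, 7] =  [2, 0, 3, 1, 4, 6, 7, 5]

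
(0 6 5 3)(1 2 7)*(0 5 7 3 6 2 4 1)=(0 2 3 5 6 7)(1 4)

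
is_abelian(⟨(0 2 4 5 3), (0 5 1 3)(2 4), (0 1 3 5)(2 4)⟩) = no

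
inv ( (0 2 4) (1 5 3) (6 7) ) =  (0 4 2) (1 3 5) (6 7) 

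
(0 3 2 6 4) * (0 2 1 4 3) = (1 4 2 6 3)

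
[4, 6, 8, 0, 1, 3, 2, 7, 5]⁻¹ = [3, 4, 6, 5, 0, 8, 1, 7, 2]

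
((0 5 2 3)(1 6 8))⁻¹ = (0 3 2 5)(1 8 6)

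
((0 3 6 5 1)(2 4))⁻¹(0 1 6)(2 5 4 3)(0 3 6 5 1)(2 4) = (0 5 3)(1 2 6 4)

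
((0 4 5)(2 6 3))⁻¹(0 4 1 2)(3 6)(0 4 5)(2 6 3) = (1 6 4 5)(2 3)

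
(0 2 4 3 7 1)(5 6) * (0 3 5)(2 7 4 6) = (0 7 1 3 4 5 2 6)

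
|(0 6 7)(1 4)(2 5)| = 6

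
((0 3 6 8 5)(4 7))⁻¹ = (0 5 8 6 3)(4 7)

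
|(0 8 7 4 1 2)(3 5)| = 6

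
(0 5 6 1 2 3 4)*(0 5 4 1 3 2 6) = (0 4 5)(1 6 3)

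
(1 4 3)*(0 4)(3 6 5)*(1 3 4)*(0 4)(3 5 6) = (0 1 4 3 5)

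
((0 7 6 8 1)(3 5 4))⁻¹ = (0 1 8 6 7)(3 4 5)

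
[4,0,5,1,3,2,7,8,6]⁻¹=[1,3,5,4,0,2,8,6,7]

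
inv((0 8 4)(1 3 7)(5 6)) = (0 4 8)(1 7 3)(5 6)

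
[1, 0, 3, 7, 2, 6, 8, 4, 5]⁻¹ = [1, 0, 4, 2, 7, 8, 5, 3, 6]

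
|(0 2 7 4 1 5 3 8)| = 8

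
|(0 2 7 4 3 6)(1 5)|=6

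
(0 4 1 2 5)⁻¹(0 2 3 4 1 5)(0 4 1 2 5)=(0 4 5 3 1 2)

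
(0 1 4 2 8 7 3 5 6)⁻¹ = (0 6 5 3 7 8 2 4 1)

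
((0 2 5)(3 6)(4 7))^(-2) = (0 2 5)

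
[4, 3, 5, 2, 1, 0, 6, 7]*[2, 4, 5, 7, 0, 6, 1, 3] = [0, 7, 6, 5, 4, 2, 1, 3]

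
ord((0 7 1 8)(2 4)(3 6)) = 4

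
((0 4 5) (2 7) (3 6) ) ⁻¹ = (0 5 4) (2 7) (3 6) 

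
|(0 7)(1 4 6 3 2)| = 10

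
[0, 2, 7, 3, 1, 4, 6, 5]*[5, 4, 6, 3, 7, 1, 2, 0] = [5, 6, 0, 3, 4, 7, 2, 1]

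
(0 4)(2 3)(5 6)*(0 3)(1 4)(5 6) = (0 1 4 3 2)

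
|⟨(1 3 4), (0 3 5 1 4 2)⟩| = 720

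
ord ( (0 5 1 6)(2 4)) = 4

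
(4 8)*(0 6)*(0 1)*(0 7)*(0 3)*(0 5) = (0 6 1 7 3 5) (4 8) 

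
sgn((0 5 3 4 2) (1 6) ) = -1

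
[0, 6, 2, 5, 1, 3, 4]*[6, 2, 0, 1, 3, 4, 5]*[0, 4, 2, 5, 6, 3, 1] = [1, 3, 0, 6, 2, 4, 5] 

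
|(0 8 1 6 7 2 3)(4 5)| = 14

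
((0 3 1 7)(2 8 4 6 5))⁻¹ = (0 7 1 3)(2 5 6 4 8)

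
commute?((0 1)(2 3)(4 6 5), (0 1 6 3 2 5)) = no:(0 1)(2 3)(4 6 5)*(0 1 6 3 2 5) = (0 6)(3 5 4), (0 1 6 3 2 5)*(0 1)(2 3)(4 6 5) = (1 5)(2 4 6)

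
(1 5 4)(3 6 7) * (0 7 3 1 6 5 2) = (0 7 1 2)(3 5 4 6)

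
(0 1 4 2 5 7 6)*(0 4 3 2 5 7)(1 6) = (0 6 4 5)(1 3 2 7)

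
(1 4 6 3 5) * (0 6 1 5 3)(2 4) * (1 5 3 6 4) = (0 4 5 3 6)(1 2)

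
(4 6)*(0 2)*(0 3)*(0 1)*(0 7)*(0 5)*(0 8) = (0 2 3 1 7 5 8)(4 6)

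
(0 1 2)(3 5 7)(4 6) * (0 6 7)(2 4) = (0 1 4 7 3 5)(2 6)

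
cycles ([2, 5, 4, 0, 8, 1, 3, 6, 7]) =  (0 2 4 8 7 6 3)(1 5)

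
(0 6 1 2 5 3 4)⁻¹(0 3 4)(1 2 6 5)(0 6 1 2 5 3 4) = (0 6 4)(1 3 2 5)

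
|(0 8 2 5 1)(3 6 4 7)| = 20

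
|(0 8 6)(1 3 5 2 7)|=15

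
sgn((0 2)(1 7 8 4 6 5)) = 1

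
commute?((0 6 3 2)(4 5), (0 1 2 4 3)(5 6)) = no:(0 6 3 2)(4 5) * (0 1 2 4 3)(5 6) = (0 5 3 4 6)(1 2), (0 1 2 4 3)(5 6) * (0 6 3 2)(4 5) = (0 1)(2 5 3 6 4)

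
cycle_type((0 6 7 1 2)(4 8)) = 2.5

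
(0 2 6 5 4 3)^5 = (0 3 4 5 6 2)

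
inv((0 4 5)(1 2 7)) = (0 5 4)(1 7 2)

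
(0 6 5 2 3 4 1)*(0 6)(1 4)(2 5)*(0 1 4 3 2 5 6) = (0 1)(3 4)(5 6)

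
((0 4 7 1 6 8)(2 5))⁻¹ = (0 8 6 1 7 4)(2 5)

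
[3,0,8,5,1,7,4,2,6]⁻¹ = [1,4,7,0,6,3,8,5,2]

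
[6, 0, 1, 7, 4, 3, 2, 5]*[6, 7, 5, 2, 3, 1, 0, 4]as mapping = [0→0, 1→6, 2→7, 3→4, 4→3, 5→2, 6→5, 7→1]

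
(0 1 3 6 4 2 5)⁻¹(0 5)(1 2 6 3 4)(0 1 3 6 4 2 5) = (0 1)(2 3 5 4 6)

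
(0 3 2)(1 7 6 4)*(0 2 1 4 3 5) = (0 5)(1 7 6 3)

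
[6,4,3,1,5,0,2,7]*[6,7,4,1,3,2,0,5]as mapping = [0→0,1→3,2→1,3→7,4→2,5→6,6→4,7→5]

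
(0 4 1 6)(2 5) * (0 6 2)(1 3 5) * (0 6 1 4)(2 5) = (1 5 6)(2 4 3)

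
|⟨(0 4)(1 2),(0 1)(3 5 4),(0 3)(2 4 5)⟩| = 720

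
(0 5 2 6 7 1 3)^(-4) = (0 6 3 2 1 5 7)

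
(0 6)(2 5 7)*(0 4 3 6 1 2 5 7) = (0 1 2 7 5)(3 6 4)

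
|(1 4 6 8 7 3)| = 6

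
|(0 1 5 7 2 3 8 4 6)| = 9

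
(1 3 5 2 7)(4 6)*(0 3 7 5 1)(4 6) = (0 3 1 7)(2 5)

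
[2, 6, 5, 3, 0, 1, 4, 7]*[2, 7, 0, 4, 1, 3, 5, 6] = [0, 5, 3, 4, 2, 7, 1, 6]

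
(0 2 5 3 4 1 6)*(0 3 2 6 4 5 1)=(0 6 3 5 2 1 4)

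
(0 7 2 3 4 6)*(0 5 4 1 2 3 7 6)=(0 6 5 4)(1 2 7 3)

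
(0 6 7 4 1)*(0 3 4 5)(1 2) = (0 6 7 5)(1 3 4 2)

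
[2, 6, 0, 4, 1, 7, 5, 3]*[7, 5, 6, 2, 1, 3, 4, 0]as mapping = [0→6, 1→4, 2→7, 3→1, 4→5, 5→0, 6→3, 7→2]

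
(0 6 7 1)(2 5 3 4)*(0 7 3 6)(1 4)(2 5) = (1 7 4 5 6 3)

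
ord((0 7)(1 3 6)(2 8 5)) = 6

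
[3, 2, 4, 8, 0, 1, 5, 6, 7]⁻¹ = [4, 5, 1, 0, 2, 6, 7, 8, 3]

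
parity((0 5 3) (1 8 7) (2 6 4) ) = even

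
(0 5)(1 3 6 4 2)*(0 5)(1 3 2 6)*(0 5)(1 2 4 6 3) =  (0 5)(1 4 3 2)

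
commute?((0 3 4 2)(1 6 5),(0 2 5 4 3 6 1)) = no:(0 3 4 2)(1 6 5) * (0 2 5 4 3 6 1) = (0 6 4 5),(0 2 5 4 3 6 1) * (0 3 4 2)(1 6 5) = (1 3 5 2)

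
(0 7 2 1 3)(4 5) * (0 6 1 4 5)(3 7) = (0 3 6 1 7 2 4)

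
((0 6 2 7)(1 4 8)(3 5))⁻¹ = (0 7 2 6)(1 8 4)(3 5)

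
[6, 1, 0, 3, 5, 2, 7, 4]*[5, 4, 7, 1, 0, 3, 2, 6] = [2, 4, 5, 1, 3, 7, 6, 0]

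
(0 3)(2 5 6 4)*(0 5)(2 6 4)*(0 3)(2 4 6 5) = (2 3)(4 5 6)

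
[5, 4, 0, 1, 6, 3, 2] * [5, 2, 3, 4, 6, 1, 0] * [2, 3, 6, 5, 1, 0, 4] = [3, 4, 0, 6, 2, 1, 5]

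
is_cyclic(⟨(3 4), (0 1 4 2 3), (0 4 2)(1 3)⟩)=no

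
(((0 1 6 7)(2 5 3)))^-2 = (0 6)(1 7)(2 5 3)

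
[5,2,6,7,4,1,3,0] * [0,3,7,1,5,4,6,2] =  [4,7,6,2,5,3,1,0]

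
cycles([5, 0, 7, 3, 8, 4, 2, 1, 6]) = (0 5 4 8 6 2 7 1)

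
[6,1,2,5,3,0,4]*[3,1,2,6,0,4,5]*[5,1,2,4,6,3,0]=[3,1,2,6,0,4,5]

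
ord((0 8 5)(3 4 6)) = 3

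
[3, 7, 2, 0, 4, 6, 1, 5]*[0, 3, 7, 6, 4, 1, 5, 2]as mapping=[0→6, 1→2, 2→7, 3→0, 4→4, 5→5, 6→3, 7→1]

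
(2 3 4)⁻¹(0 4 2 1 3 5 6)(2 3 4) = (0 2 3 1 4 5 6)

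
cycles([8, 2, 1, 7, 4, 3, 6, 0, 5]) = (0 8 5 3 7)(1 2)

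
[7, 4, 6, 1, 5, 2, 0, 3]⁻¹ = [6, 3, 5, 7, 1, 4, 2, 0]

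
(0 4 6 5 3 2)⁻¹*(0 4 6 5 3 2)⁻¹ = (0 3 6)(2 5 4)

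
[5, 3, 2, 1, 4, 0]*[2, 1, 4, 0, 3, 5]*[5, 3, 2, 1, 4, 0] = [0, 5, 4, 3, 1, 2]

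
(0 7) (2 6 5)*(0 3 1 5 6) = (0 7 3 1 5 2) 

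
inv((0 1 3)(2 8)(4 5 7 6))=(0 3 1)(2 8)(4 6 7 5)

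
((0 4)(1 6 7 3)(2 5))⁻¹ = (0 4)(1 3 7 6)(2 5)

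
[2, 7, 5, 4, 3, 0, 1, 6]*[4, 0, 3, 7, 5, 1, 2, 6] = [3, 6, 1, 5, 7, 4, 0, 2]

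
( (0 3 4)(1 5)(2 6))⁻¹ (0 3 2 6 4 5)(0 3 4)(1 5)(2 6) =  (0 1 3 4 6 2)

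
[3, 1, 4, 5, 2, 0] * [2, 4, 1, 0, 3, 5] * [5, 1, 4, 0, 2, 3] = [5, 2, 0, 3, 1, 4] 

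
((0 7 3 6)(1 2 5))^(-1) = (0 6 3 7)(1 5 2)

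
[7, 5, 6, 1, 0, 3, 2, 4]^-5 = [7, 5, 6, 1, 0, 3, 2, 4]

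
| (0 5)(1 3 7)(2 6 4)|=6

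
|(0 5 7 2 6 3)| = 6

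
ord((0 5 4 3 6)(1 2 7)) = 15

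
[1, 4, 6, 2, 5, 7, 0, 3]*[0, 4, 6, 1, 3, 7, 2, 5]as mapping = [0→4, 1→3, 2→2, 3→6, 4→7, 5→5, 6→0, 7→1]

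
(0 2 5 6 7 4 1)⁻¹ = (0 1 4 7 6 5 2)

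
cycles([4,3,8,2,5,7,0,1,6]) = (0 4 5 7 1 3 2 8 6)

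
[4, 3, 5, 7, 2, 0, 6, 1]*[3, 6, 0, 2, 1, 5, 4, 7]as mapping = [0→1, 1→2, 2→5, 3→7, 4→0, 5→3, 6→4, 7→6]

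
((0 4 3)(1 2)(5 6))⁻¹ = (0 3 4)(1 2)(5 6)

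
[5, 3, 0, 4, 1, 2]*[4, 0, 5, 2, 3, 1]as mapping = [0→1, 1→2, 2→4, 3→3, 4→0, 5→5]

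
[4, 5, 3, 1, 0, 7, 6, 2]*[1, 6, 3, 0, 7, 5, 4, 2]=[7, 5, 0, 6, 1, 2, 4, 3]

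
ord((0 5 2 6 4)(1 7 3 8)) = 20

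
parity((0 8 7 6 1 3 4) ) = even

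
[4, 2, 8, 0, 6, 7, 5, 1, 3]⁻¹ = [3, 7, 1, 8, 0, 6, 4, 5, 2]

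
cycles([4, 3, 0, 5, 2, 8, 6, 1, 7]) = (0 4 2)(1 3 5 8 7)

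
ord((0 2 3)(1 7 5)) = 3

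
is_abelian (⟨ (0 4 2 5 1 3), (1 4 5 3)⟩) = no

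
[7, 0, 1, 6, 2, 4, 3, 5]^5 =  [1, 2, 4, 6, 5, 7, 3, 0]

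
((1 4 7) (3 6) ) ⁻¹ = (1 7 4) (3 6) 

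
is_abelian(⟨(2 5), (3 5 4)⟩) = no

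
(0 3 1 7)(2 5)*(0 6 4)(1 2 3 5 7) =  (0 5 3 2 7 6 4)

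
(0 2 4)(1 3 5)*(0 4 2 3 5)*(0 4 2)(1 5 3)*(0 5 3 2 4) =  (0 1 2 5 3)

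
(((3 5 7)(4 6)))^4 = (3 5 7)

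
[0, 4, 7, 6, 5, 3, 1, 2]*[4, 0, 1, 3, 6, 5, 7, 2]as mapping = [0→4, 1→6, 2→2, 3→7, 4→5, 5→3, 6→0, 7→1]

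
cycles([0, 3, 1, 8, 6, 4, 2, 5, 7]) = (1 3 8 7 5 4 6 2)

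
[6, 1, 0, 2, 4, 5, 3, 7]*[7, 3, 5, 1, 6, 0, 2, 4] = [2, 3, 7, 5, 6, 0, 1, 4]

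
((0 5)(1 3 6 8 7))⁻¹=(0 5)(1 7 8 6 3)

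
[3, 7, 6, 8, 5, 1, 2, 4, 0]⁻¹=[8, 5, 6, 0, 7, 4, 2, 1, 3]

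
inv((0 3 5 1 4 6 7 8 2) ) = (0 2 8 7 6 4 1 5 3) 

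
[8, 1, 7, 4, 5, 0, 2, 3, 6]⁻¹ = [5, 1, 6, 7, 3, 4, 8, 2, 0]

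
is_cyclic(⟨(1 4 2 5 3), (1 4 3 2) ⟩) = no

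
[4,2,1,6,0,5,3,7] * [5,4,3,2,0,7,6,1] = [0,3,4,6,5,7,2,1]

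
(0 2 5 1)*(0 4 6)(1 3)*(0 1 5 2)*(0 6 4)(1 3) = (0 6 3 5 1)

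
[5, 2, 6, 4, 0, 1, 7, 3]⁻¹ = [4, 5, 1, 7, 3, 0, 2, 6]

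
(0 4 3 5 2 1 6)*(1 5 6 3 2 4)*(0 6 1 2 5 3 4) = (0 2 3 1 4 5)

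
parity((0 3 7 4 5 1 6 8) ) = odd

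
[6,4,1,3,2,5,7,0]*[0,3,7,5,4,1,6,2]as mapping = [0→6,1→4,2→3,3→5,4→7,5→1,6→2,7→0]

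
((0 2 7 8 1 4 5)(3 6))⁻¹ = (0 5 4 1 8 7 2)(3 6)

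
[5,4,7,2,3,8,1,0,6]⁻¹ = [7,6,3,4,1,0,8,2,5]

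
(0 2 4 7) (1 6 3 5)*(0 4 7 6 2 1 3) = (0 1 2 7 4 6) (3 5) 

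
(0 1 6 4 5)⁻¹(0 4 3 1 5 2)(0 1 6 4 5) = (0 2 1 5 3 6)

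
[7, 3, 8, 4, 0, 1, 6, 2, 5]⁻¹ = [4, 5, 7, 1, 3, 8, 6, 0, 2]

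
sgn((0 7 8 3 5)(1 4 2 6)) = -1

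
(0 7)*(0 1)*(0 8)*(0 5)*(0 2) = (0 7 1 8 5 2)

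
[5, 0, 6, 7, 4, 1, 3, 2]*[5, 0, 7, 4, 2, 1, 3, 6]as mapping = [0→1, 1→5, 2→3, 3→6, 4→2, 5→0, 6→4, 7→7]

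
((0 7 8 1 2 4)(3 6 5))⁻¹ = (0 4 2 1 8 7)(3 5 6)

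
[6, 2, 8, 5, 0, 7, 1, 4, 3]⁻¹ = [4, 6, 1, 8, 7, 3, 0, 5, 2]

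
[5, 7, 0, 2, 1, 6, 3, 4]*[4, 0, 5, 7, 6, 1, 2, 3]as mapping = [0→1, 1→3, 2→4, 3→5, 4→0, 5→2, 6→7, 7→6]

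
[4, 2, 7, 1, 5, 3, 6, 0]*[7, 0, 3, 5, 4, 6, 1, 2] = [4, 3, 2, 0, 6, 5, 1, 7]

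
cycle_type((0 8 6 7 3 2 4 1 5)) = 9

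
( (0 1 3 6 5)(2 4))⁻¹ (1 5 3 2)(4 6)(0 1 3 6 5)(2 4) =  (0 6 4 3)(2 5)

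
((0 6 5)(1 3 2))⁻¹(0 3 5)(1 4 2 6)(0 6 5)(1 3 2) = (0 6 2)(1 5 3 4)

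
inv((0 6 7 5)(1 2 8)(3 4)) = (0 5 7 6)(1 8 2)(3 4)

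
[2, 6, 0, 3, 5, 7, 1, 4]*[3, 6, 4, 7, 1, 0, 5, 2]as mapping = [0→4, 1→5, 2→3, 3→7, 4→0, 5→2, 6→6, 7→1]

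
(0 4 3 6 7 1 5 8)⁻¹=(0 8 5 1 7 6 3 4)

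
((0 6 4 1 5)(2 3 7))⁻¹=(0 5 1 4 6)(2 7 3)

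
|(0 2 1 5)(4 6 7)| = 12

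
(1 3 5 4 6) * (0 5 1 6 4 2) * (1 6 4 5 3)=(0 3 6 4 5 2)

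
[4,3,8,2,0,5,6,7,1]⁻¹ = [4,8,3,1,0,5,6,7,2]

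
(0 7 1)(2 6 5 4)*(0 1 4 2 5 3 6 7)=(2 7 4 5)(3 6)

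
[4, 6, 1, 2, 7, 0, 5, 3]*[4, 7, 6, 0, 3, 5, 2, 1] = [3, 2, 7, 6, 1, 4, 5, 0]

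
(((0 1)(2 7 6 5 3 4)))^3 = (0 1)(2 5)(3 7)(4 6)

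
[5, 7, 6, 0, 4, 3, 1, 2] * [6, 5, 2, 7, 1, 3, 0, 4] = [3, 4, 0, 6, 1, 7, 5, 2]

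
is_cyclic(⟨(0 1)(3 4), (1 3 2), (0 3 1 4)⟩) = no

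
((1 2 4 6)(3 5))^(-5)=(1 6 4 2)(3 5)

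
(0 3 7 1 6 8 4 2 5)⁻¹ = (0 5 2 4 8 6 1 7 3)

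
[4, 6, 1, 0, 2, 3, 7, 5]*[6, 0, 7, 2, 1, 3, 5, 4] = [1, 5, 0, 6, 7, 2, 4, 3]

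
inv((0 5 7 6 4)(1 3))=(0 4 6 7 5)(1 3)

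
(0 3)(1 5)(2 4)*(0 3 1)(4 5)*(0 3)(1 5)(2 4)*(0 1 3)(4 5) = (0 4 5)(1 2 3)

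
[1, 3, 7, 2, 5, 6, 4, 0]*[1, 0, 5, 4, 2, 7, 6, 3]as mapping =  [0→0, 1→4, 2→3, 3→5, 4→7, 5→6, 6→2, 7→1]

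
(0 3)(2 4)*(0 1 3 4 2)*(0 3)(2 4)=(0 2 4 3 1)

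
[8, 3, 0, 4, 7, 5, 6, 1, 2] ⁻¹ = [2, 7, 8, 1, 3, 5, 6, 4, 0] 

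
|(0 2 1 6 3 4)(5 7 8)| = 6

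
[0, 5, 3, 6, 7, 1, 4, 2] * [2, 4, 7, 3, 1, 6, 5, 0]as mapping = [0→2, 1→6, 2→3, 3→5, 4→0, 5→4, 6→1, 7→7]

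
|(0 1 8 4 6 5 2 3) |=8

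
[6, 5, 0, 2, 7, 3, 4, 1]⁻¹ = [2, 7, 3, 5, 6, 1, 0, 4]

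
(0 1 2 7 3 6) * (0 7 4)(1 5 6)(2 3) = (0 5 6 7 2 4)(1 3)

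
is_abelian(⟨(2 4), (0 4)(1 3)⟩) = no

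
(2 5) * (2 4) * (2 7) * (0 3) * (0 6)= (0 3 6)(2 5 4 7)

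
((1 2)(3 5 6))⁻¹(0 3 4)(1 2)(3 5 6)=(0 5 4)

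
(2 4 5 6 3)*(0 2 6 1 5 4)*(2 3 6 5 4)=(0 3 5 1 4 2)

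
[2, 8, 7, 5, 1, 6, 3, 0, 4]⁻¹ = [7, 4, 0, 6, 8, 3, 5, 2, 1]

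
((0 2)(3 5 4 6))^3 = (0 2)(3 6 4 5)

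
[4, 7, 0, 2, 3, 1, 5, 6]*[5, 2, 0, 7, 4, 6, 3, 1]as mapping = [0→4, 1→1, 2→5, 3→0, 4→7, 5→2, 6→6, 7→3]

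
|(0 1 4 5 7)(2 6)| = 10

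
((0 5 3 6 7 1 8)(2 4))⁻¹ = (0 8 1 7 6 3 5)(2 4)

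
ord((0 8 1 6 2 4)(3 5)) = 6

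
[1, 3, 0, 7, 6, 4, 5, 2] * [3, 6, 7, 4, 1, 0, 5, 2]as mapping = [0→6, 1→4, 2→3, 3→2, 4→5, 5→1, 6→0, 7→7]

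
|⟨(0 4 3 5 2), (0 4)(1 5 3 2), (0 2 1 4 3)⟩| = 360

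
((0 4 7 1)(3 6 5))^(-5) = (0 1 7 4)(3 6 5)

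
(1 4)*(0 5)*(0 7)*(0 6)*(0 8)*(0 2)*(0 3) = (0 5 7 6 8 2 3)(1 4)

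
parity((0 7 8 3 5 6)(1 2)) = even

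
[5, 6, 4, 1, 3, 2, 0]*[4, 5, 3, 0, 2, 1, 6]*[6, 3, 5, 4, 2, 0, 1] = [3, 1, 5, 0, 6, 4, 2]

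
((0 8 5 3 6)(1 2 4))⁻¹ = (0 6 3 5 8)(1 4 2)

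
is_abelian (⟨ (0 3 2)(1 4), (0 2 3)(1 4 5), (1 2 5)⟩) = no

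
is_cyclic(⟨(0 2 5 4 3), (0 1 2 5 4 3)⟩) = no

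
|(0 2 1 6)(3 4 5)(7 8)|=12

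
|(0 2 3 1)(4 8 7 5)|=4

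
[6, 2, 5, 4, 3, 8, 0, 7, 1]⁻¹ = [6, 8, 1, 4, 3, 2, 0, 7, 5]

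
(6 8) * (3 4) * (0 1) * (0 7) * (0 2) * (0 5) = (0 1 7 2 5)(3 4)(6 8)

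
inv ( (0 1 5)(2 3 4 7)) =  (0 5 1)(2 7 4 3)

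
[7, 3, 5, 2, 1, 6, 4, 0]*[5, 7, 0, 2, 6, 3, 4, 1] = [1, 2, 3, 0, 7, 4, 6, 5]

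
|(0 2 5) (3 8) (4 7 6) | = 6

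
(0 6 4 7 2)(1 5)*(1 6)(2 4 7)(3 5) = (0 1 3 5 6 7 4 2)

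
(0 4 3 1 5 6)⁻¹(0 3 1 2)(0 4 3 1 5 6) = (1 5 2 4)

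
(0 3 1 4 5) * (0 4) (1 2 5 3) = (0 1) (2 5 4 3) 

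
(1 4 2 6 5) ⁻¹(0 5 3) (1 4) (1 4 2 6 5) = (0 1 3) (2 4) 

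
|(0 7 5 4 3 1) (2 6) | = 6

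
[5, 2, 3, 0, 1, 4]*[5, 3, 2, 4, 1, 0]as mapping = [0→0, 1→2, 2→4, 3→5, 4→3, 5→1]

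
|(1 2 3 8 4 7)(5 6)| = 6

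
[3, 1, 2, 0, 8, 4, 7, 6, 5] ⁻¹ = [3, 1, 2, 0, 5, 8, 7, 6, 4] 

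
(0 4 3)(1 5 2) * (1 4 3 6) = (0 3)(1 5 2 4 6)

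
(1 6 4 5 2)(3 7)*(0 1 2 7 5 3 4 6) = (0 1)(3 5 7 4)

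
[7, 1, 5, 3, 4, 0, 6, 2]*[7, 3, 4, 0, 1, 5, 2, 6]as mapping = [0→6, 1→3, 2→5, 3→0, 4→1, 5→7, 6→2, 7→4]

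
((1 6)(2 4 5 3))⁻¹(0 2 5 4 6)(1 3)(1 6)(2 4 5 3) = (0 4 3 5 1)(2 6)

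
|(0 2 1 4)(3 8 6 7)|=4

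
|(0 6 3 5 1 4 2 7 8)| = 9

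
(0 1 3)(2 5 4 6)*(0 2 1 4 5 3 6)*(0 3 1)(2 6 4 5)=(0 5 2 1 4 3 6)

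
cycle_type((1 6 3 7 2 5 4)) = 7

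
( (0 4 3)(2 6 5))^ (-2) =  (0 4 3)(2 6 5)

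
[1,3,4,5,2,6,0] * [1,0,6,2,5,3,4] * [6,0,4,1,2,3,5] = [6,4,3,1,5,2,0]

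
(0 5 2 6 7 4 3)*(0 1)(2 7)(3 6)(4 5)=(0 4 6 2 3 1)(5 7)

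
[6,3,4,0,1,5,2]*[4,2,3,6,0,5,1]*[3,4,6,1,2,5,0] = [4,0,3,2,6,5,1]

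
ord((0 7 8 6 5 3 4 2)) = 8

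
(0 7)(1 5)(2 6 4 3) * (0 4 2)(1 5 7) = (0 1 7 4 3)(2 6)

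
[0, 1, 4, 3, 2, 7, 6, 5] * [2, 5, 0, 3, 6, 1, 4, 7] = [2, 5, 6, 3, 0, 7, 4, 1]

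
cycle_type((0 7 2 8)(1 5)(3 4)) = 2^2.4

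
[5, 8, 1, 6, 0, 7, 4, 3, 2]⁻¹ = [4, 2, 8, 7, 6, 0, 3, 5, 1]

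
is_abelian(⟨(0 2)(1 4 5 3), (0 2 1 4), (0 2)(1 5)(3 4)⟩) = no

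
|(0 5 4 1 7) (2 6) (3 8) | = 10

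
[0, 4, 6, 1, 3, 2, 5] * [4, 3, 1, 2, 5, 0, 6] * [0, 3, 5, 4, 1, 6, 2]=[1, 6, 2, 4, 5, 3, 0]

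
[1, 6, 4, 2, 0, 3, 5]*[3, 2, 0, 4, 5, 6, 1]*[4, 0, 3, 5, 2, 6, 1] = [3, 0, 6, 4, 5, 2, 1]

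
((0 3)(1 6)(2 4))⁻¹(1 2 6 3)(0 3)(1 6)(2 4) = (0 6 4 1)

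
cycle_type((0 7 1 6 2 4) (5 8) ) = 2.6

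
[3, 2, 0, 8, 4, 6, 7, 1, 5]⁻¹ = [2, 7, 1, 0, 4, 8, 5, 6, 3]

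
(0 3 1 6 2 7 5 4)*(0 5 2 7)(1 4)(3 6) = (0 6 7 2)(1 3 4 5)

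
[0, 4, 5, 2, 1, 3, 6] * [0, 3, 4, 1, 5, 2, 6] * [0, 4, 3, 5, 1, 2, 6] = [0, 2, 3, 1, 5, 4, 6]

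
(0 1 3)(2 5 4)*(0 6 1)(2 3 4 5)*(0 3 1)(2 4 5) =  (0 3 6)(1 5 2 4)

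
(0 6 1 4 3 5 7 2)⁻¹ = (0 2 7 5 3 4 1 6)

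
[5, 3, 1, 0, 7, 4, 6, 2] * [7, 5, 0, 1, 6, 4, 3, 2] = [4, 1, 5, 7, 2, 6, 3, 0]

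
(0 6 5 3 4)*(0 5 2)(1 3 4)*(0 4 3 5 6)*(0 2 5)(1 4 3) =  (0 2 3 4 6 5 1)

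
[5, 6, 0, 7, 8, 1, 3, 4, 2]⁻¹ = [2, 5, 8, 6, 7, 0, 1, 3, 4]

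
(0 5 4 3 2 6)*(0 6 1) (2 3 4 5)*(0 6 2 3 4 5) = (0 3 4 5) (1 6 2) 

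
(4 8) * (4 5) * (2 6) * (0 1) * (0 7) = (0 1 7)(2 6)(4 8 5)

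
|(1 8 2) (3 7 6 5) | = 12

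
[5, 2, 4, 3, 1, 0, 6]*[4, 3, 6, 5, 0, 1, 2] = [1, 6, 0, 5, 3, 4, 2]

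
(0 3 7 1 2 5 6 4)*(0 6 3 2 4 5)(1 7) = (0 2)(1 4 6 5 3)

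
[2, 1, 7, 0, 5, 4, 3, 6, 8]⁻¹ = [3, 1, 0, 6, 5, 4, 7, 2, 8]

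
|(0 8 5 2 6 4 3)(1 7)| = 14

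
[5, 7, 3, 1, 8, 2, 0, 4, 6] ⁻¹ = [6, 3, 5, 2, 7, 0, 8, 1, 4] 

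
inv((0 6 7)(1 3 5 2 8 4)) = (0 7 6)(1 4 8 2 5 3)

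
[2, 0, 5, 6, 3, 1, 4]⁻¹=[1, 5, 0, 4, 6, 2, 3]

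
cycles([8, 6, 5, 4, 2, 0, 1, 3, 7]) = (0 8 7 3 4 2 5)(1 6)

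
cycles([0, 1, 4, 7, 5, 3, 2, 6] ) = (2 4 5 3 7 6)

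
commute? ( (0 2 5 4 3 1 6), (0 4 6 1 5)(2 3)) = no: (0 2 5 4 3 1 6) * (0 4 6 1 5)(2 3) = (0 3 5 6 4 2), (0 4 6 1 5)(2 3) * (0 2 5 4 3 1 6) = (0 3 5 2 1 4)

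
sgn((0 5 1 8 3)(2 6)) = -1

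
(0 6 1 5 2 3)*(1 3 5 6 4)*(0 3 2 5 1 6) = (0 4 6 2 1)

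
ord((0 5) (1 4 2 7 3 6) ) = 6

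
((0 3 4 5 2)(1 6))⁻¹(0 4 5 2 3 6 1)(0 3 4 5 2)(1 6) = (0 4 1 6 3 5 2)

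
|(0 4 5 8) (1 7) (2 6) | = 4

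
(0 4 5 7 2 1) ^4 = (0 2 5) (1 7 4) 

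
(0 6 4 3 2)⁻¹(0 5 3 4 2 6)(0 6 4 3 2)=(0 4 6 5 2 3)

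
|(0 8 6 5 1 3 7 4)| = 8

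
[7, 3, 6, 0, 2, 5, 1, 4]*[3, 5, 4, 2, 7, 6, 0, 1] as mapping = [0→1, 1→2, 2→0, 3→3, 4→4, 5→6, 6→5, 7→7] 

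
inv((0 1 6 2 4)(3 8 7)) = (0 4 2 6 1)(3 7 8)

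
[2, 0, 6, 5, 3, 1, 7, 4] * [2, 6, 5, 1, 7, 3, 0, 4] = [5, 2, 0, 3, 1, 6, 4, 7]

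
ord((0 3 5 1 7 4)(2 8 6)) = 6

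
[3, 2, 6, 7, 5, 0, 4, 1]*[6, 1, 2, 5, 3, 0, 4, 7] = [5, 2, 4, 7, 0, 6, 3, 1]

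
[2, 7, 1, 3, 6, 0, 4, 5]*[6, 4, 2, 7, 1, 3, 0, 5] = [2, 5, 4, 7, 0, 6, 1, 3]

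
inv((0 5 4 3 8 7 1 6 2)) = (0 2 6 1 7 8 3 4 5)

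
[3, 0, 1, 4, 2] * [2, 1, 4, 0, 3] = [0, 2, 1, 3, 4]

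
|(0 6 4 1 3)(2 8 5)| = 15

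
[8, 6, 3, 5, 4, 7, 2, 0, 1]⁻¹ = [7, 8, 6, 2, 4, 3, 1, 5, 0]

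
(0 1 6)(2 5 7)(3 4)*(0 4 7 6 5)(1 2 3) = (0 2)(1 5 6 4)(3 7)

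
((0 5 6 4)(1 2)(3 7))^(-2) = (0 6)(4 5)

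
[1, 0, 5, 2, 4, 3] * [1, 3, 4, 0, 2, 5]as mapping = [0→3, 1→1, 2→5, 3→4, 4→2, 5→0]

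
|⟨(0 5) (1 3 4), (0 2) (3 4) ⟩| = 36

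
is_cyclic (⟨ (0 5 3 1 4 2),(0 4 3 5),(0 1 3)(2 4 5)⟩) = no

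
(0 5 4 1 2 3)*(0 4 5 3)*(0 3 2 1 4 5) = (0 2 3 5)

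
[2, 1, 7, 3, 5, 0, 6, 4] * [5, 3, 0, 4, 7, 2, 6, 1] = [0, 3, 1, 4, 2, 5, 6, 7]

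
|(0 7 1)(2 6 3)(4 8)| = 6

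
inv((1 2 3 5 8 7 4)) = (1 4 7 8 5 3 2)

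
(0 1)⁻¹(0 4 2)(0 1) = (1 4 2)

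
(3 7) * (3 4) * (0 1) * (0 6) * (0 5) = (0 1 6 5)(3 7 4)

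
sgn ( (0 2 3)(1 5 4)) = 1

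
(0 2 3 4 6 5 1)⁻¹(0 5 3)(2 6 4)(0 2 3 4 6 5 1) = (1 4 2)(3 5 6)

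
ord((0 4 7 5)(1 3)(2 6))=4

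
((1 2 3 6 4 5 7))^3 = (1 6 7 3 5 2 4)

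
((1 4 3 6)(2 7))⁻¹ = (1 6 3 4)(2 7)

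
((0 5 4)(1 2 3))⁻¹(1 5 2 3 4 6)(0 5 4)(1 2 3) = (0 6 2 4 3 1)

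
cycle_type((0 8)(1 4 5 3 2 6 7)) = 2.7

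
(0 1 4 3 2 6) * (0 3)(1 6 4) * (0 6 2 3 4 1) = (0 2 1)(4 6)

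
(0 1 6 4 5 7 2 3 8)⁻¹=(0 8 3 2 7 5 4 6 1)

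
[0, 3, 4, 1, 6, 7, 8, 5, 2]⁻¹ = [0, 3, 8, 1, 2, 7, 4, 5, 6]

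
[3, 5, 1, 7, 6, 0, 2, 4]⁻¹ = [5, 2, 6, 0, 7, 1, 4, 3]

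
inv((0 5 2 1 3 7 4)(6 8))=(0 4 7 3 1 2 5)(6 8)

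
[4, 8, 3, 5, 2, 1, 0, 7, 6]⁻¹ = [6, 5, 4, 2, 0, 3, 8, 7, 1]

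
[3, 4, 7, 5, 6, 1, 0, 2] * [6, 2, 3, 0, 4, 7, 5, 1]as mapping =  [0→0, 1→4, 2→1, 3→7, 4→5, 5→2, 6→6, 7→3]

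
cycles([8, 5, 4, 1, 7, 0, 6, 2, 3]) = (0 8 3 1 5)(2 4 7)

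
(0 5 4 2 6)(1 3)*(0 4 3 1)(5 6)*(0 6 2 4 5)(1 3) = (0 2)(1 3 6 5)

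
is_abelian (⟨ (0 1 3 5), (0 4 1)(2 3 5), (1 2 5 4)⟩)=no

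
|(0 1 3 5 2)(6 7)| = 10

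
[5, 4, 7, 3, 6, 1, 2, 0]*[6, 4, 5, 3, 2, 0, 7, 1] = [0, 2, 1, 3, 7, 4, 5, 6]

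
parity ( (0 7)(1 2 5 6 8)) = odd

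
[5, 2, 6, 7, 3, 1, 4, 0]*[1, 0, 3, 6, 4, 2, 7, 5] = [2, 3, 7, 5, 6, 0, 4, 1]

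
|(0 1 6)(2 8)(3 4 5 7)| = 12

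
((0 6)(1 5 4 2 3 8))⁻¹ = (0 6)(1 8 3 2 4 5)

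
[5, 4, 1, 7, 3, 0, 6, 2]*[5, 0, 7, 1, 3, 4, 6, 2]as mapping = [0→4, 1→3, 2→0, 3→2, 4→1, 5→5, 6→6, 7→7]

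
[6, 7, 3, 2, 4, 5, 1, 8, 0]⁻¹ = [8, 6, 3, 2, 4, 5, 0, 1, 7]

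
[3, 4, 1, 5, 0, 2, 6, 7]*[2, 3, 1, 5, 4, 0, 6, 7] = [5, 4, 3, 0, 2, 1, 6, 7]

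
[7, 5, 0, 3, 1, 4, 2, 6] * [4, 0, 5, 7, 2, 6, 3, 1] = [1, 6, 4, 7, 0, 2, 5, 3]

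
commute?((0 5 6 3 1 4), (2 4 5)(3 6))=no:(0 5 6 3 1 4) * (2 4 5)(3 6)=(0 2 4)(1 5 3), (2 4 5)(3 6) * (0 5 6 3 1 4)=(0 5 2)(1 4 6)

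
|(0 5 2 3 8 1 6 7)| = 8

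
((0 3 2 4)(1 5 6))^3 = (0 4 2 3)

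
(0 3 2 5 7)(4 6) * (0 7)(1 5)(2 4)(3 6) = (0 6 2 1 5)(3 4)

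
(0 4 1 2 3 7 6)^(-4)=(0 2 6 1 7 4 3)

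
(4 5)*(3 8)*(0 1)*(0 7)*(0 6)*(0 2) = (0 1 7 6 2)(3 8)(4 5)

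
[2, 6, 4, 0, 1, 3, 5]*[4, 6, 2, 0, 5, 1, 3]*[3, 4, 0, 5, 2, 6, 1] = [0, 5, 6, 2, 1, 3, 4]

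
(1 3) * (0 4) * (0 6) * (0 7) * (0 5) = (0 4 6 7 5)(1 3)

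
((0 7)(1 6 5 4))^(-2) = (1 5)(4 6)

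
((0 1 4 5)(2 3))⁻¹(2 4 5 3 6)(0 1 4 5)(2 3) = (0 2 6 3 5)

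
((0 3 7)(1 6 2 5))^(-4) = (0 7 3)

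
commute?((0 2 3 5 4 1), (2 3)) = no:(0 2 3 5 4 1)*(2 3) = (0 3 5 4 1), (2 3)*(0 2 3 5 4 1) = (0 2 5 4 1)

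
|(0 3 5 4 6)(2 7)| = 10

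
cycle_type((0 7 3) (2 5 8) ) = 3^2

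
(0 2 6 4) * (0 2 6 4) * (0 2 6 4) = (0 4 6 2)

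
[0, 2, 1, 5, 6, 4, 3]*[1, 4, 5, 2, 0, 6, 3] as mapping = [0→1, 1→5, 2→4, 3→6, 4→3, 5→0, 6→2] 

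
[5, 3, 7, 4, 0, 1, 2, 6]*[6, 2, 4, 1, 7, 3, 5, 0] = [3, 1, 0, 7, 6, 2, 4, 5]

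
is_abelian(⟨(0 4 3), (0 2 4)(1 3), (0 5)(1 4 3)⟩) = no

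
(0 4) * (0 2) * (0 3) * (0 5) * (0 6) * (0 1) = (0 4 2 3 5 6 1)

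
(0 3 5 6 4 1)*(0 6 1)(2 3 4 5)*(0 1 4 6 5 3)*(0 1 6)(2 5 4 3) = (1 4 6 2)(3 5)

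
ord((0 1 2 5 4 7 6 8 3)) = 9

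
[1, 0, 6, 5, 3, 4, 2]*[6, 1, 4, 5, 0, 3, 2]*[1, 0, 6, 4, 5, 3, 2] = [0, 2, 6, 4, 3, 1, 5]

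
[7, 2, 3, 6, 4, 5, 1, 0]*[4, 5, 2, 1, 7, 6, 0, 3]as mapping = [0→3, 1→2, 2→1, 3→0, 4→7, 5→6, 6→5, 7→4]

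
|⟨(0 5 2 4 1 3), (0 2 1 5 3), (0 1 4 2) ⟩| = 720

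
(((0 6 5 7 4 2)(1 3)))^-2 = (0 4 5)(2 7 6)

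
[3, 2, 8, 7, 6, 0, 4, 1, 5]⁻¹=[5, 7, 1, 0, 6, 8, 4, 3, 2]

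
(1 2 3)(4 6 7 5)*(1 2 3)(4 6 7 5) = (1 3 2)(4 7)(5 6)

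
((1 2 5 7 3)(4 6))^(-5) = (4 6)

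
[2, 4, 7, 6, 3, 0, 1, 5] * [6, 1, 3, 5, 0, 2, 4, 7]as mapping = [0→3, 1→0, 2→7, 3→4, 4→5, 5→6, 6→1, 7→2]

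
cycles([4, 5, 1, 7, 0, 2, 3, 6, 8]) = (0 4)(1 5 2)(3 7 6)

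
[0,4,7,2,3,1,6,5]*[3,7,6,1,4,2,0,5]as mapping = [0→3,1→4,2→5,3→6,4→1,5→7,6→0,7→2]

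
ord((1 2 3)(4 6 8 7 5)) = 15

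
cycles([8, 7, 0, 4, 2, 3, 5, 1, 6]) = (0 8 6 5 3 4 2)(1 7)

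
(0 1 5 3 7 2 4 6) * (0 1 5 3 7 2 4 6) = (0 5 7 4)(1 3 2 6)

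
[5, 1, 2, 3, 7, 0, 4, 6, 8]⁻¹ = [5, 1, 2, 3, 6, 0, 7, 4, 8]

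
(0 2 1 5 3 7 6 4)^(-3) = (0 7 1 4 3 2 6 5)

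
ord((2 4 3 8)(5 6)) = 4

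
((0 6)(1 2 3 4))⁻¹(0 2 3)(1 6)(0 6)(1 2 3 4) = (0 2)(3 4 6)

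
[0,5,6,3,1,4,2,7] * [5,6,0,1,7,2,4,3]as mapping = [0→5,1→2,2→4,3→1,4→6,5→7,6→0,7→3]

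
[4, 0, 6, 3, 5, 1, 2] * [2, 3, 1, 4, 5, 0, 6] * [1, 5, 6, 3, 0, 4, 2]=[4, 6, 2, 0, 1, 3, 5]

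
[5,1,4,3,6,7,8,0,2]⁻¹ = [7,1,8,3,2,0,4,5,6]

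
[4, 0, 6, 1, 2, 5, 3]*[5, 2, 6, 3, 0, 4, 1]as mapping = [0→0, 1→5, 2→1, 3→2, 4→6, 5→4, 6→3]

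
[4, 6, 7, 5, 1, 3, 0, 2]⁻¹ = [6, 4, 7, 5, 0, 3, 1, 2]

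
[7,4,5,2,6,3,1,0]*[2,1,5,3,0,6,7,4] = [4,0,6,5,7,3,1,2]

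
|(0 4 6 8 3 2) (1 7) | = 6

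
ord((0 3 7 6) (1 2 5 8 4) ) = 20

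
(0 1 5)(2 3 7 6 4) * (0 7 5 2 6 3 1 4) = (0 4 6)(1 2)(3 5 7)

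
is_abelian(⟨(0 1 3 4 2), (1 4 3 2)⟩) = no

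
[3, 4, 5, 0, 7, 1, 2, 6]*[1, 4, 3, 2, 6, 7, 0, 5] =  [2, 6, 7, 1, 5, 4, 3, 0]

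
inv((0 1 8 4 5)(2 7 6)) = (0 5 4 8 1)(2 6 7)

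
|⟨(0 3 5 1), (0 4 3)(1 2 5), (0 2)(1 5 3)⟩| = 720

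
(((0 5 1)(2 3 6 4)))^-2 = (0 5 1)(2 6)(3 4)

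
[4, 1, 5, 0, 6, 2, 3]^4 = [0, 1, 2, 3, 4, 5, 6]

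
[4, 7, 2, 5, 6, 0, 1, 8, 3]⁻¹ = [5, 6, 2, 8, 0, 3, 4, 1, 7]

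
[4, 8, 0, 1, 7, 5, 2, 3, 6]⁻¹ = [2, 3, 6, 7, 0, 5, 8, 4, 1]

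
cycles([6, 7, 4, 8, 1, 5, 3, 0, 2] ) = (0 6 3 8 2 4 1 7) 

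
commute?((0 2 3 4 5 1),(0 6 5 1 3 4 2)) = no:(0 2 3 4 5 1)*(0 6 5 1 3 4 2) = (1 6 5 3 2 4),(0 6 5 1 3 4 2)*(0 2 3 4 5 1) = (0 6 1 4 3 5)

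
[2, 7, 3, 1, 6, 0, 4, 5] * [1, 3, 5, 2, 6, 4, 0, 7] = [5, 7, 2, 3, 0, 1, 6, 4]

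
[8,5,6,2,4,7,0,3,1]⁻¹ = [6,8,3,7,4,1,2,5,0]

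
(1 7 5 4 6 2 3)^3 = (1 4 3 5 2 7 6)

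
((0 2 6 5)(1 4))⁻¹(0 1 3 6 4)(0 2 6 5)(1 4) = (1 2 4 3 5)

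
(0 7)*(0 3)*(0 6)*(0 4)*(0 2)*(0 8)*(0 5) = (0 7 3 6 4 2 8 5)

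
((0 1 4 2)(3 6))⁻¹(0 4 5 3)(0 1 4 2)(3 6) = (1 2 5 6)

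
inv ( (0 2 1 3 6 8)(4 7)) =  (0 8 6 3 1 2)(4 7)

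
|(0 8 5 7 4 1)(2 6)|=6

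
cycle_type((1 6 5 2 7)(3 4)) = 2.5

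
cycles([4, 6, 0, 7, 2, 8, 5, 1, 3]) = (0 4 2)(1 6 5 8 3 7)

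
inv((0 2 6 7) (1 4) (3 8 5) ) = (0 7 6 2) (1 4) (3 5 8) 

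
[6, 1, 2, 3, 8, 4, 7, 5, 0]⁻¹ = [8, 1, 2, 3, 5, 7, 0, 6, 4]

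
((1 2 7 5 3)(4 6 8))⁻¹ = (1 3 5 7 2)(4 8 6)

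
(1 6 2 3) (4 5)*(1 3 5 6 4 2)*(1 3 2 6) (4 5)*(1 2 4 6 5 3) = (1 3 4 2 6) 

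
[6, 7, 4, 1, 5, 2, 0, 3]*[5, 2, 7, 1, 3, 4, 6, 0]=[6, 0, 3, 2, 4, 7, 5, 1]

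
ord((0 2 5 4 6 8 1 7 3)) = 9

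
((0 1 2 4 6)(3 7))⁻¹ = (0 6 4 2 1)(3 7)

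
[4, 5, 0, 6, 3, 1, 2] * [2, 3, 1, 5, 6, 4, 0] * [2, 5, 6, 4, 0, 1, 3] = [3, 0, 6, 2, 1, 4, 5]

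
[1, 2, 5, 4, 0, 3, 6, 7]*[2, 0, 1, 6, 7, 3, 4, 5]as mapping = [0→0, 1→1, 2→3, 3→7, 4→2, 5→6, 6→4, 7→5]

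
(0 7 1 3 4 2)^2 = (0 1 4)(2 7 3)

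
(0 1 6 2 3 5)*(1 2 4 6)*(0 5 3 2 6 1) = (0 6 4 1)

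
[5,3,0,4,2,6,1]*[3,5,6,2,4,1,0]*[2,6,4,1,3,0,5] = [6,4,1,3,5,2,0]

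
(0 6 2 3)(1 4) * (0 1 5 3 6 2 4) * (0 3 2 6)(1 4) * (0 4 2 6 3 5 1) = (0 3 2 4 1 5 6)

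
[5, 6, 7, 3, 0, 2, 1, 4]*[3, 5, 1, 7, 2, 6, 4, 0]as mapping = [0→6, 1→4, 2→0, 3→7, 4→3, 5→1, 6→5, 7→2]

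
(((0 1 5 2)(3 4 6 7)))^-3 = (0 1 5 2)(3 4 6 7)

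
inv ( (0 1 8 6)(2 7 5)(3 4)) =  (0 6 8 1)(2 5 7)(3 4)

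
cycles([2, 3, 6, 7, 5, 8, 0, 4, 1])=(0 2 6)(1 3 7 4 5 8)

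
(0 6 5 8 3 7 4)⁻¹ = (0 4 7 3 8 5 6)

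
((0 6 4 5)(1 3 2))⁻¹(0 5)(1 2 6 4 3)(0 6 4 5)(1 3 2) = (0 6)(1 4 5 2 3)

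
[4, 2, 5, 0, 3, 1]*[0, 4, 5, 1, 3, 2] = [3, 5, 2, 0, 1, 4] 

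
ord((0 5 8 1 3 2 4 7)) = 8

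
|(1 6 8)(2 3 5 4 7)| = 15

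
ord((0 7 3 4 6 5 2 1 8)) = 9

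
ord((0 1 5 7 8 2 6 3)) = 8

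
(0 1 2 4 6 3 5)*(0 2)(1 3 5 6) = (0 3 6 5 2 4 1)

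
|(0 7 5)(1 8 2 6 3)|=15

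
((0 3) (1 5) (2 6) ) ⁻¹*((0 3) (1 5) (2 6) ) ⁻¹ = () 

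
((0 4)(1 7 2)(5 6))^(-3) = (0 4)(5 6)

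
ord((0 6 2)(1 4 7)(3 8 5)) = 3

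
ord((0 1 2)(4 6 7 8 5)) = 15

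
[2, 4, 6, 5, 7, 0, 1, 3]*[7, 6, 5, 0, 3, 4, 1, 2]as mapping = [0→5, 1→3, 2→1, 3→4, 4→2, 5→7, 6→6, 7→0]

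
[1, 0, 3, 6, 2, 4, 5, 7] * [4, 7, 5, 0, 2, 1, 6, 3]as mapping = [0→7, 1→4, 2→0, 3→6, 4→5, 5→2, 6→1, 7→3]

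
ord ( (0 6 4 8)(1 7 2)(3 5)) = 12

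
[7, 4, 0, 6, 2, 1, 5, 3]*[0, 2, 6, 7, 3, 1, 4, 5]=[5, 3, 0, 4, 6, 2, 1, 7]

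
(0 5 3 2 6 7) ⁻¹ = (0 7 6 2 3 5) 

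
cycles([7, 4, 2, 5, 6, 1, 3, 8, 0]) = (0 7 8)(1 4 6 3 5)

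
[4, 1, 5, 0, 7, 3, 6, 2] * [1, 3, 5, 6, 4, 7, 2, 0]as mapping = [0→4, 1→3, 2→7, 3→1, 4→0, 5→6, 6→2, 7→5]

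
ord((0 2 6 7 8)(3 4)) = 10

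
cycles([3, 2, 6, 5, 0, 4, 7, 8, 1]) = (0 3 5 4)(1 2 6 7 8)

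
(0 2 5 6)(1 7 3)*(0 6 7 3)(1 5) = (0 2 1 3 5 7)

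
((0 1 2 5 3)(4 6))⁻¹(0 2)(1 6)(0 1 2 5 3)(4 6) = (1 5)(2 4)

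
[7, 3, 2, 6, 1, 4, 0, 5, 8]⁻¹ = [6, 4, 2, 1, 5, 7, 3, 0, 8]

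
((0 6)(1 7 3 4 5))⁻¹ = (0 6)(1 5 4 3 7)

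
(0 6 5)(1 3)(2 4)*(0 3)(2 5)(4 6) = (0 4 5 3 1)(2 6)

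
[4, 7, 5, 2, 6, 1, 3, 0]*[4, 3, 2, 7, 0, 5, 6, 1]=[0, 1, 5, 2, 6, 3, 7, 4]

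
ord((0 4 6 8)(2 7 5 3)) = 4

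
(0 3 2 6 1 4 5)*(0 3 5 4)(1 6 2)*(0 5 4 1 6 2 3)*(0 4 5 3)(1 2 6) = (0 5 4 2)(1 3)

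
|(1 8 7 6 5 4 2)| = 7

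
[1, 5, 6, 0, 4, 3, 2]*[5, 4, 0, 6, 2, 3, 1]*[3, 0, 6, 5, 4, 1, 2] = [4, 5, 0, 1, 6, 2, 3]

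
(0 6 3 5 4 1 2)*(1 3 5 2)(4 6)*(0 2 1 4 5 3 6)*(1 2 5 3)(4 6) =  (0 3 2 5)(1 6)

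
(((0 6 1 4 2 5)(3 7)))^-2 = (0 2 1)(4 6 5)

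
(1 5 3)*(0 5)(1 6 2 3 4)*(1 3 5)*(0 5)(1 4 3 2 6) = (0 4 2)(1 5 3)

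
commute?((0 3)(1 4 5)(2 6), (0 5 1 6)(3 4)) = no:(0 3)(1 4 5)(2 6)*(0 5 1 6)(3 4) = (0 4 1 3 5 6 2), (0 5 1 6)(3 4)*(0 3)(1 4 5)(2 6) = (0 1 2 6 3 5 4)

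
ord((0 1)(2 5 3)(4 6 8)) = 6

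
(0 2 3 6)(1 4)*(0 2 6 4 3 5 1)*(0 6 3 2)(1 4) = (0 3 1 2 5 4 6)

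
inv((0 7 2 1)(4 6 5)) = (0 1 2 7)(4 5 6)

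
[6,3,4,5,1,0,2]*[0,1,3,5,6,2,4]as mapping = [0→4,1→5,2→6,3→2,4→1,5→0,6→3]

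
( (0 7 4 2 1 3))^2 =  (0 4 1)(2 3 7)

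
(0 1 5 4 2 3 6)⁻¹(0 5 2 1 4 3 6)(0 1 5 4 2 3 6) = (0 1 4 3 5 2 6)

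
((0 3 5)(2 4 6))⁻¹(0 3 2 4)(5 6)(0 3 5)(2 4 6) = (0 2)(3 5 4 6)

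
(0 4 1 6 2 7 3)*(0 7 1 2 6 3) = (0 4 2 1 3 7)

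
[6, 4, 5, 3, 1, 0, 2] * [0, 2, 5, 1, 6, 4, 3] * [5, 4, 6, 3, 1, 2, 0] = [3, 0, 1, 4, 6, 5, 2]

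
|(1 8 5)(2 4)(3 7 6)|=6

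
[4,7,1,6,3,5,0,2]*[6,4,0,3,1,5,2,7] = [1,7,4,2,3,5,6,0]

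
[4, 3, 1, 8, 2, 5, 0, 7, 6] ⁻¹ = [6, 2, 4, 1, 0, 5, 8, 7, 3] 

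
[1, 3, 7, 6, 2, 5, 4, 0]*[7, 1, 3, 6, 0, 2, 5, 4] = [1, 6, 4, 5, 3, 2, 0, 7]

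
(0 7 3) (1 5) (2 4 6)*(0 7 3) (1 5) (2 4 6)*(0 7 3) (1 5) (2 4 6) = (1 5) 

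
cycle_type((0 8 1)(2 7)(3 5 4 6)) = 2.3.4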